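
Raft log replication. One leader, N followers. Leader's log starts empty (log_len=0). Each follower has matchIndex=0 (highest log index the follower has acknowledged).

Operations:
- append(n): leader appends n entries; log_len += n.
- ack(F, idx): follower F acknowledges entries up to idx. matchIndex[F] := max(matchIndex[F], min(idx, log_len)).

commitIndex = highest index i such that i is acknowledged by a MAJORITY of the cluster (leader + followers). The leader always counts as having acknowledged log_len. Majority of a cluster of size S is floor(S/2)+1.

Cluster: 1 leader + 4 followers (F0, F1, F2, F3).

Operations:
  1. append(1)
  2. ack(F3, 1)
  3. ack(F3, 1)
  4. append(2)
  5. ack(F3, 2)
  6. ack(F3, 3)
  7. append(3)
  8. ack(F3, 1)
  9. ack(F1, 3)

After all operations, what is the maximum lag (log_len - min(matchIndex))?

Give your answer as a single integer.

Op 1: append 1 -> log_len=1
Op 2: F3 acks idx 1 -> match: F0=0 F1=0 F2=0 F3=1; commitIndex=0
Op 3: F3 acks idx 1 -> match: F0=0 F1=0 F2=0 F3=1; commitIndex=0
Op 4: append 2 -> log_len=3
Op 5: F3 acks idx 2 -> match: F0=0 F1=0 F2=0 F3=2; commitIndex=0
Op 6: F3 acks idx 3 -> match: F0=0 F1=0 F2=0 F3=3; commitIndex=0
Op 7: append 3 -> log_len=6
Op 8: F3 acks idx 1 -> match: F0=0 F1=0 F2=0 F3=3; commitIndex=0
Op 9: F1 acks idx 3 -> match: F0=0 F1=3 F2=0 F3=3; commitIndex=3

Answer: 6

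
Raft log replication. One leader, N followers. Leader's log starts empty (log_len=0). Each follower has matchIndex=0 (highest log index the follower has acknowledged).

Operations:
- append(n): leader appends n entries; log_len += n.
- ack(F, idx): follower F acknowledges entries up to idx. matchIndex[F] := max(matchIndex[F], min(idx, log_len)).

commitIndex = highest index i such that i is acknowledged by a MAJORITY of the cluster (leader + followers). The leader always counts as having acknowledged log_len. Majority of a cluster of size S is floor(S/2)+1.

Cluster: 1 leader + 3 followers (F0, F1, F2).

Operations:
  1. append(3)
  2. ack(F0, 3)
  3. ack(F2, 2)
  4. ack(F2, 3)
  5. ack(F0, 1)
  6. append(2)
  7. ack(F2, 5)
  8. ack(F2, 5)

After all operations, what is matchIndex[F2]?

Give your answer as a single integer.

Answer: 5

Derivation:
Op 1: append 3 -> log_len=3
Op 2: F0 acks idx 3 -> match: F0=3 F1=0 F2=0; commitIndex=0
Op 3: F2 acks idx 2 -> match: F0=3 F1=0 F2=2; commitIndex=2
Op 4: F2 acks idx 3 -> match: F0=3 F1=0 F2=3; commitIndex=3
Op 5: F0 acks idx 1 -> match: F0=3 F1=0 F2=3; commitIndex=3
Op 6: append 2 -> log_len=5
Op 7: F2 acks idx 5 -> match: F0=3 F1=0 F2=5; commitIndex=3
Op 8: F2 acks idx 5 -> match: F0=3 F1=0 F2=5; commitIndex=3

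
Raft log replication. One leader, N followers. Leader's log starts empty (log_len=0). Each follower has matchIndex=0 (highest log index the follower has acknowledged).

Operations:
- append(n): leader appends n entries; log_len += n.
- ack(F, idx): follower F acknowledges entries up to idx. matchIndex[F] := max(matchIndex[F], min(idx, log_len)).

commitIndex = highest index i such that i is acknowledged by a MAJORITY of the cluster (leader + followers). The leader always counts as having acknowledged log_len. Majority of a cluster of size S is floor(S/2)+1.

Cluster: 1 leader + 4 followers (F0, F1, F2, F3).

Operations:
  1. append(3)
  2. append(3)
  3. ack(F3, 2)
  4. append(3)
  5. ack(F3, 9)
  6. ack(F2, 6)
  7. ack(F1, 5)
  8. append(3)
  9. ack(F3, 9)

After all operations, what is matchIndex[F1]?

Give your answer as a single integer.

Op 1: append 3 -> log_len=3
Op 2: append 3 -> log_len=6
Op 3: F3 acks idx 2 -> match: F0=0 F1=0 F2=0 F3=2; commitIndex=0
Op 4: append 3 -> log_len=9
Op 5: F3 acks idx 9 -> match: F0=0 F1=0 F2=0 F3=9; commitIndex=0
Op 6: F2 acks idx 6 -> match: F0=0 F1=0 F2=6 F3=9; commitIndex=6
Op 7: F1 acks idx 5 -> match: F0=0 F1=5 F2=6 F3=9; commitIndex=6
Op 8: append 3 -> log_len=12
Op 9: F3 acks idx 9 -> match: F0=0 F1=5 F2=6 F3=9; commitIndex=6

Answer: 5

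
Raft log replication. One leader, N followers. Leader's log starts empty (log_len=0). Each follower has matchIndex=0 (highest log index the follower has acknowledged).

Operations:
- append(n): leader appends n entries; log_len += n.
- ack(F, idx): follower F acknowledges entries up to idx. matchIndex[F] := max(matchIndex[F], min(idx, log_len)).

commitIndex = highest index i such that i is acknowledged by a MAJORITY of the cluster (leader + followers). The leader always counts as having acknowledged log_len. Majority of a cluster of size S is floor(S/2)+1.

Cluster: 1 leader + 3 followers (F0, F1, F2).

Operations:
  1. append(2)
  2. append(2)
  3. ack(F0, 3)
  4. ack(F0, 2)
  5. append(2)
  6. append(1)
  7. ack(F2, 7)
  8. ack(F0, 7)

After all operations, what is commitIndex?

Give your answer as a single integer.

Op 1: append 2 -> log_len=2
Op 2: append 2 -> log_len=4
Op 3: F0 acks idx 3 -> match: F0=3 F1=0 F2=0; commitIndex=0
Op 4: F0 acks idx 2 -> match: F0=3 F1=0 F2=0; commitIndex=0
Op 5: append 2 -> log_len=6
Op 6: append 1 -> log_len=7
Op 7: F2 acks idx 7 -> match: F0=3 F1=0 F2=7; commitIndex=3
Op 8: F0 acks idx 7 -> match: F0=7 F1=0 F2=7; commitIndex=7

Answer: 7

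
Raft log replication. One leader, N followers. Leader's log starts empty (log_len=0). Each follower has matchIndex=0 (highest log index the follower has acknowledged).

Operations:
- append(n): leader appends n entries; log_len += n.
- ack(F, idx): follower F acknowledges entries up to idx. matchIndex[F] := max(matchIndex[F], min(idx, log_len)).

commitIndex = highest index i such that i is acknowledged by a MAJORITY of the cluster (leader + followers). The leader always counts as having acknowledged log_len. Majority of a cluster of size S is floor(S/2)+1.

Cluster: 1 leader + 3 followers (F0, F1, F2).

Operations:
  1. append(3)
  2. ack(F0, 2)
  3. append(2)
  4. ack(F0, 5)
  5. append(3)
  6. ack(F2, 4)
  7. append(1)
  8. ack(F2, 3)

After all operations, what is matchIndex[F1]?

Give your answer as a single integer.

Op 1: append 3 -> log_len=3
Op 2: F0 acks idx 2 -> match: F0=2 F1=0 F2=0; commitIndex=0
Op 3: append 2 -> log_len=5
Op 4: F0 acks idx 5 -> match: F0=5 F1=0 F2=0; commitIndex=0
Op 5: append 3 -> log_len=8
Op 6: F2 acks idx 4 -> match: F0=5 F1=0 F2=4; commitIndex=4
Op 7: append 1 -> log_len=9
Op 8: F2 acks idx 3 -> match: F0=5 F1=0 F2=4; commitIndex=4

Answer: 0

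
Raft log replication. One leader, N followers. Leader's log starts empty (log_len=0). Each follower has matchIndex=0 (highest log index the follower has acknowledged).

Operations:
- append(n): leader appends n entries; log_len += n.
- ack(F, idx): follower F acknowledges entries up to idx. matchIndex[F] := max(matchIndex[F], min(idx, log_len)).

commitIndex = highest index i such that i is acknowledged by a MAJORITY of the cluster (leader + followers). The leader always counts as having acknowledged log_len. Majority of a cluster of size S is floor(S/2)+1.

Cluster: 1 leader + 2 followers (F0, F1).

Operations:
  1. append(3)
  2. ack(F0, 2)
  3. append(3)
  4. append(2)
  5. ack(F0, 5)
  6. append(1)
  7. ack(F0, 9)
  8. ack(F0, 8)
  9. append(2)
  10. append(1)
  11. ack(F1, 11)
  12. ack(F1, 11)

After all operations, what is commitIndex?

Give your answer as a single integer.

Op 1: append 3 -> log_len=3
Op 2: F0 acks idx 2 -> match: F0=2 F1=0; commitIndex=2
Op 3: append 3 -> log_len=6
Op 4: append 2 -> log_len=8
Op 5: F0 acks idx 5 -> match: F0=5 F1=0; commitIndex=5
Op 6: append 1 -> log_len=9
Op 7: F0 acks idx 9 -> match: F0=9 F1=0; commitIndex=9
Op 8: F0 acks idx 8 -> match: F0=9 F1=0; commitIndex=9
Op 9: append 2 -> log_len=11
Op 10: append 1 -> log_len=12
Op 11: F1 acks idx 11 -> match: F0=9 F1=11; commitIndex=11
Op 12: F1 acks idx 11 -> match: F0=9 F1=11; commitIndex=11

Answer: 11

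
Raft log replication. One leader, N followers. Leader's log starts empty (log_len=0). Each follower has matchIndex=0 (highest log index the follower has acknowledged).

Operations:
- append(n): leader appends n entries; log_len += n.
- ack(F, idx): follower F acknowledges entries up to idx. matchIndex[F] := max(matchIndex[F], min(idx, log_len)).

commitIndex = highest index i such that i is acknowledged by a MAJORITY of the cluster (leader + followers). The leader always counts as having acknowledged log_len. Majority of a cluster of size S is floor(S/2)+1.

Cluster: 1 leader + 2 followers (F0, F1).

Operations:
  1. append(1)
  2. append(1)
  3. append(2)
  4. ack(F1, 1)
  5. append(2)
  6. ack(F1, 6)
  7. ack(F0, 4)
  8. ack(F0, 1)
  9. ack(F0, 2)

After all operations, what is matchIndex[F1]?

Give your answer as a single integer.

Answer: 6

Derivation:
Op 1: append 1 -> log_len=1
Op 2: append 1 -> log_len=2
Op 3: append 2 -> log_len=4
Op 4: F1 acks idx 1 -> match: F0=0 F1=1; commitIndex=1
Op 5: append 2 -> log_len=6
Op 6: F1 acks idx 6 -> match: F0=0 F1=6; commitIndex=6
Op 7: F0 acks idx 4 -> match: F0=4 F1=6; commitIndex=6
Op 8: F0 acks idx 1 -> match: F0=4 F1=6; commitIndex=6
Op 9: F0 acks idx 2 -> match: F0=4 F1=6; commitIndex=6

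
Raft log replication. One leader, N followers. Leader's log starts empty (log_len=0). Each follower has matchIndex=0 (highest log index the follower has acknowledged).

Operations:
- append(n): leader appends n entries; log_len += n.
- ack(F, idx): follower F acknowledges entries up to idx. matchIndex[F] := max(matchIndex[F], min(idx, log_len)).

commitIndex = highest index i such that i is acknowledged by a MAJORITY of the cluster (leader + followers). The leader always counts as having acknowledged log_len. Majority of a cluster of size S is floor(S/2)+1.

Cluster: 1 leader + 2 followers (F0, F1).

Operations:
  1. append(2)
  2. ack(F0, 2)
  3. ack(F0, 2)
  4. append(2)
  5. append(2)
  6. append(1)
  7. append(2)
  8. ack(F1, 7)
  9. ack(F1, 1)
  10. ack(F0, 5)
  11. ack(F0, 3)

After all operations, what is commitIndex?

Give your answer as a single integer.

Answer: 7

Derivation:
Op 1: append 2 -> log_len=2
Op 2: F0 acks idx 2 -> match: F0=2 F1=0; commitIndex=2
Op 3: F0 acks idx 2 -> match: F0=2 F1=0; commitIndex=2
Op 4: append 2 -> log_len=4
Op 5: append 2 -> log_len=6
Op 6: append 1 -> log_len=7
Op 7: append 2 -> log_len=9
Op 8: F1 acks idx 7 -> match: F0=2 F1=7; commitIndex=7
Op 9: F1 acks idx 1 -> match: F0=2 F1=7; commitIndex=7
Op 10: F0 acks idx 5 -> match: F0=5 F1=7; commitIndex=7
Op 11: F0 acks idx 3 -> match: F0=5 F1=7; commitIndex=7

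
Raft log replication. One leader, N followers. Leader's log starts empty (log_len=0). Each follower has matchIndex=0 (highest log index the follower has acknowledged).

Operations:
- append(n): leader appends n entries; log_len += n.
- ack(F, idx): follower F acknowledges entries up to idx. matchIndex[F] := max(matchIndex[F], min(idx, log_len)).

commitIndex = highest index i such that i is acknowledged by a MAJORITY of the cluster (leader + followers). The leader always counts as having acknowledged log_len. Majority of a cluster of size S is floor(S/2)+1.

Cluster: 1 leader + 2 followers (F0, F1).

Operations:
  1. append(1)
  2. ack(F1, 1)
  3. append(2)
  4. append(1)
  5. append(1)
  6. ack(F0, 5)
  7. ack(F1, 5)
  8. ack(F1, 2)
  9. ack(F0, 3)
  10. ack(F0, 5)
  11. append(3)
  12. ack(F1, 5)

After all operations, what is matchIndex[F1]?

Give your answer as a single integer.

Op 1: append 1 -> log_len=1
Op 2: F1 acks idx 1 -> match: F0=0 F1=1; commitIndex=1
Op 3: append 2 -> log_len=3
Op 4: append 1 -> log_len=4
Op 5: append 1 -> log_len=5
Op 6: F0 acks idx 5 -> match: F0=5 F1=1; commitIndex=5
Op 7: F1 acks idx 5 -> match: F0=5 F1=5; commitIndex=5
Op 8: F1 acks idx 2 -> match: F0=5 F1=5; commitIndex=5
Op 9: F0 acks idx 3 -> match: F0=5 F1=5; commitIndex=5
Op 10: F0 acks idx 5 -> match: F0=5 F1=5; commitIndex=5
Op 11: append 3 -> log_len=8
Op 12: F1 acks idx 5 -> match: F0=5 F1=5; commitIndex=5

Answer: 5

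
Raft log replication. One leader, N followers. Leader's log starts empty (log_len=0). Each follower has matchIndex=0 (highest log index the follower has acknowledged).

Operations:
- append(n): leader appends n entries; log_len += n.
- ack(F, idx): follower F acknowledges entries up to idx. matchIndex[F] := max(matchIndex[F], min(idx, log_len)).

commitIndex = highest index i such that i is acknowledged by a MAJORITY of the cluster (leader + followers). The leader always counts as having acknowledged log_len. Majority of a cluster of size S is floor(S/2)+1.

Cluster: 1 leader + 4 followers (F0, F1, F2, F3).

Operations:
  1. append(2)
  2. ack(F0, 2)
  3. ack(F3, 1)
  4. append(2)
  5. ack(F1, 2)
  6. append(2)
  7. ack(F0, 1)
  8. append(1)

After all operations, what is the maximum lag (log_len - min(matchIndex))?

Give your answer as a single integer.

Op 1: append 2 -> log_len=2
Op 2: F0 acks idx 2 -> match: F0=2 F1=0 F2=0 F3=0; commitIndex=0
Op 3: F3 acks idx 1 -> match: F0=2 F1=0 F2=0 F3=1; commitIndex=1
Op 4: append 2 -> log_len=4
Op 5: F1 acks idx 2 -> match: F0=2 F1=2 F2=0 F3=1; commitIndex=2
Op 6: append 2 -> log_len=6
Op 7: F0 acks idx 1 -> match: F0=2 F1=2 F2=0 F3=1; commitIndex=2
Op 8: append 1 -> log_len=7

Answer: 7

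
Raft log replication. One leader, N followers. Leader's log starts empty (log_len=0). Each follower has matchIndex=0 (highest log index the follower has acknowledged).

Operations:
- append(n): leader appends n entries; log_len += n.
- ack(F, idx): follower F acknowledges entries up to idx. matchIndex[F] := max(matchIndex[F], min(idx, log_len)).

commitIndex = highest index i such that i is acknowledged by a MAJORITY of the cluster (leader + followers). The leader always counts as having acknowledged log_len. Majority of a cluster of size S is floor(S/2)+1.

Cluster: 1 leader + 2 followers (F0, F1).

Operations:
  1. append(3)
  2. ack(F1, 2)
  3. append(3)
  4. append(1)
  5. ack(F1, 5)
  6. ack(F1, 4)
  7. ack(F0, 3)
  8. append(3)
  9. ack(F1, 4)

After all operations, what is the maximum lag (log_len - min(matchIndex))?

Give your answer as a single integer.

Answer: 7

Derivation:
Op 1: append 3 -> log_len=3
Op 2: F1 acks idx 2 -> match: F0=0 F1=2; commitIndex=2
Op 3: append 3 -> log_len=6
Op 4: append 1 -> log_len=7
Op 5: F1 acks idx 5 -> match: F0=0 F1=5; commitIndex=5
Op 6: F1 acks idx 4 -> match: F0=0 F1=5; commitIndex=5
Op 7: F0 acks idx 3 -> match: F0=3 F1=5; commitIndex=5
Op 8: append 3 -> log_len=10
Op 9: F1 acks idx 4 -> match: F0=3 F1=5; commitIndex=5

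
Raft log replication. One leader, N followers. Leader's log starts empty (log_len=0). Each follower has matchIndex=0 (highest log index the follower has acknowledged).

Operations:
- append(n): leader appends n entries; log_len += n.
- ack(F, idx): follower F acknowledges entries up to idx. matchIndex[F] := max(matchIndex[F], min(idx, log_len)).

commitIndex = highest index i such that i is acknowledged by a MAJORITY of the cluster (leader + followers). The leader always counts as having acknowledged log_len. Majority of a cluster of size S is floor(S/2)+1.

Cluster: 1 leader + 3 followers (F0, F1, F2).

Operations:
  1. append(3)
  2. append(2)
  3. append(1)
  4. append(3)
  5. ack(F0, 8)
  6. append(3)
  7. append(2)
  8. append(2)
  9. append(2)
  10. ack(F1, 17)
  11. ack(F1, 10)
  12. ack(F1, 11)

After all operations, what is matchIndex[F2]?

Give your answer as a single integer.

Answer: 0

Derivation:
Op 1: append 3 -> log_len=3
Op 2: append 2 -> log_len=5
Op 3: append 1 -> log_len=6
Op 4: append 3 -> log_len=9
Op 5: F0 acks idx 8 -> match: F0=8 F1=0 F2=0; commitIndex=0
Op 6: append 3 -> log_len=12
Op 7: append 2 -> log_len=14
Op 8: append 2 -> log_len=16
Op 9: append 2 -> log_len=18
Op 10: F1 acks idx 17 -> match: F0=8 F1=17 F2=0; commitIndex=8
Op 11: F1 acks idx 10 -> match: F0=8 F1=17 F2=0; commitIndex=8
Op 12: F1 acks idx 11 -> match: F0=8 F1=17 F2=0; commitIndex=8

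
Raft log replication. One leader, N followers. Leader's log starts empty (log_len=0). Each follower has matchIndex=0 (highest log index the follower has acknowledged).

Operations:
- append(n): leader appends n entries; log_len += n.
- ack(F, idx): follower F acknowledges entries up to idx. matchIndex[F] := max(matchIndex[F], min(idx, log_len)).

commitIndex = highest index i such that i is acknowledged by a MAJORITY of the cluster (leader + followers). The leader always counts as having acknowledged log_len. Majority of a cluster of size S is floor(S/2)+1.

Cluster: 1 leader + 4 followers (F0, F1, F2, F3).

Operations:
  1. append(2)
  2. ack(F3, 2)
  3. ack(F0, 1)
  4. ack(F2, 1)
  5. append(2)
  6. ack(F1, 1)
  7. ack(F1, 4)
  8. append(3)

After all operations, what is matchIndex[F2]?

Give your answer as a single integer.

Op 1: append 2 -> log_len=2
Op 2: F3 acks idx 2 -> match: F0=0 F1=0 F2=0 F3=2; commitIndex=0
Op 3: F0 acks idx 1 -> match: F0=1 F1=0 F2=0 F3=2; commitIndex=1
Op 4: F2 acks idx 1 -> match: F0=1 F1=0 F2=1 F3=2; commitIndex=1
Op 5: append 2 -> log_len=4
Op 6: F1 acks idx 1 -> match: F0=1 F1=1 F2=1 F3=2; commitIndex=1
Op 7: F1 acks idx 4 -> match: F0=1 F1=4 F2=1 F3=2; commitIndex=2
Op 8: append 3 -> log_len=7

Answer: 1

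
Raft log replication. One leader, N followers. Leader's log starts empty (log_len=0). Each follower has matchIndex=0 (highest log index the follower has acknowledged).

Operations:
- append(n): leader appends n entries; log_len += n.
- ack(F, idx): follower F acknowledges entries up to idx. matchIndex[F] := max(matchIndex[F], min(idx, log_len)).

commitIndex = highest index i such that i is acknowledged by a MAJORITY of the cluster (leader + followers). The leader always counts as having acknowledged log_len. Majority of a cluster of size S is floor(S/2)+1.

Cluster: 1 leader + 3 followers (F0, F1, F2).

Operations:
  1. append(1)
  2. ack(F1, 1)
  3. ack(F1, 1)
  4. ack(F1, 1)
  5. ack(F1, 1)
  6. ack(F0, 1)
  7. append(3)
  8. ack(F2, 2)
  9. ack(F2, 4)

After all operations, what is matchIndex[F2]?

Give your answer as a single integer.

Op 1: append 1 -> log_len=1
Op 2: F1 acks idx 1 -> match: F0=0 F1=1 F2=0; commitIndex=0
Op 3: F1 acks idx 1 -> match: F0=0 F1=1 F2=0; commitIndex=0
Op 4: F1 acks idx 1 -> match: F0=0 F1=1 F2=0; commitIndex=0
Op 5: F1 acks idx 1 -> match: F0=0 F1=1 F2=0; commitIndex=0
Op 6: F0 acks idx 1 -> match: F0=1 F1=1 F2=0; commitIndex=1
Op 7: append 3 -> log_len=4
Op 8: F2 acks idx 2 -> match: F0=1 F1=1 F2=2; commitIndex=1
Op 9: F2 acks idx 4 -> match: F0=1 F1=1 F2=4; commitIndex=1

Answer: 4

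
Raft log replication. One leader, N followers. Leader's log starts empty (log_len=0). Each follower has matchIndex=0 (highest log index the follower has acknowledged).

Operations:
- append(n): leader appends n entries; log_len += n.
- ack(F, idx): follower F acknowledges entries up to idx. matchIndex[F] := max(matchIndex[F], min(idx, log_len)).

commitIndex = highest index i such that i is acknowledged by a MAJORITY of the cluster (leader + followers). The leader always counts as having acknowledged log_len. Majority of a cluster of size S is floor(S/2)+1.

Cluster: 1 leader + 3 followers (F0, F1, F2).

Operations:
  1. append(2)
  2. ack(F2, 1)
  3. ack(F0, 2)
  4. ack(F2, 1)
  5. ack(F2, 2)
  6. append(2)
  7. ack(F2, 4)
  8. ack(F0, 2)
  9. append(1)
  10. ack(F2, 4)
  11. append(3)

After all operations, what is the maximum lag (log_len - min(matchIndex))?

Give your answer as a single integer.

Answer: 8

Derivation:
Op 1: append 2 -> log_len=2
Op 2: F2 acks idx 1 -> match: F0=0 F1=0 F2=1; commitIndex=0
Op 3: F0 acks idx 2 -> match: F0=2 F1=0 F2=1; commitIndex=1
Op 4: F2 acks idx 1 -> match: F0=2 F1=0 F2=1; commitIndex=1
Op 5: F2 acks idx 2 -> match: F0=2 F1=0 F2=2; commitIndex=2
Op 6: append 2 -> log_len=4
Op 7: F2 acks idx 4 -> match: F0=2 F1=0 F2=4; commitIndex=2
Op 8: F0 acks idx 2 -> match: F0=2 F1=0 F2=4; commitIndex=2
Op 9: append 1 -> log_len=5
Op 10: F2 acks idx 4 -> match: F0=2 F1=0 F2=4; commitIndex=2
Op 11: append 3 -> log_len=8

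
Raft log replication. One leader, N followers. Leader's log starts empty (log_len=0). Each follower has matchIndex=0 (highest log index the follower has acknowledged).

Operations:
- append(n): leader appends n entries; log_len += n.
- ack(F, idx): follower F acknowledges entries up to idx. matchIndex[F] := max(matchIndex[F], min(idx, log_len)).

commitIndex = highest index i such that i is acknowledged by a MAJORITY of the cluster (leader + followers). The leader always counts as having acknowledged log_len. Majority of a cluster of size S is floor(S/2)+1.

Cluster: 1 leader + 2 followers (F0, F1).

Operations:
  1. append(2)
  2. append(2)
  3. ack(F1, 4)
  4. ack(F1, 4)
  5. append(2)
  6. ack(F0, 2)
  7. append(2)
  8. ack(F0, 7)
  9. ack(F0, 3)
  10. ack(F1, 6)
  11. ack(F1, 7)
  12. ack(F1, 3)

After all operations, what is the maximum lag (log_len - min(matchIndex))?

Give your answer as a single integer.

Answer: 1

Derivation:
Op 1: append 2 -> log_len=2
Op 2: append 2 -> log_len=4
Op 3: F1 acks idx 4 -> match: F0=0 F1=4; commitIndex=4
Op 4: F1 acks idx 4 -> match: F0=0 F1=4; commitIndex=4
Op 5: append 2 -> log_len=6
Op 6: F0 acks idx 2 -> match: F0=2 F1=4; commitIndex=4
Op 7: append 2 -> log_len=8
Op 8: F0 acks idx 7 -> match: F0=7 F1=4; commitIndex=7
Op 9: F0 acks idx 3 -> match: F0=7 F1=4; commitIndex=7
Op 10: F1 acks idx 6 -> match: F0=7 F1=6; commitIndex=7
Op 11: F1 acks idx 7 -> match: F0=7 F1=7; commitIndex=7
Op 12: F1 acks idx 3 -> match: F0=7 F1=7; commitIndex=7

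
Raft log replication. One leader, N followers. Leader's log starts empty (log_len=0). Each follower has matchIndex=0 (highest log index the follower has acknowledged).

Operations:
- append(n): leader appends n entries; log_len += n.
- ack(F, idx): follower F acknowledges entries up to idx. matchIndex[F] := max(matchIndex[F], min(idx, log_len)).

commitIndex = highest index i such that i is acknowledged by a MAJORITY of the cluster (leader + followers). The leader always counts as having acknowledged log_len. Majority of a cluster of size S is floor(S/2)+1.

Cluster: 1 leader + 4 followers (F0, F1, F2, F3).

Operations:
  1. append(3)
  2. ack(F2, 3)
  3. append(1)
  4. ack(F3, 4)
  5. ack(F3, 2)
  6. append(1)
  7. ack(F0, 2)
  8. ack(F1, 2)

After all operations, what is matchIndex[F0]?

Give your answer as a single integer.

Op 1: append 3 -> log_len=3
Op 2: F2 acks idx 3 -> match: F0=0 F1=0 F2=3 F3=0; commitIndex=0
Op 3: append 1 -> log_len=4
Op 4: F3 acks idx 4 -> match: F0=0 F1=0 F2=3 F3=4; commitIndex=3
Op 5: F3 acks idx 2 -> match: F0=0 F1=0 F2=3 F3=4; commitIndex=3
Op 6: append 1 -> log_len=5
Op 7: F0 acks idx 2 -> match: F0=2 F1=0 F2=3 F3=4; commitIndex=3
Op 8: F1 acks idx 2 -> match: F0=2 F1=2 F2=3 F3=4; commitIndex=3

Answer: 2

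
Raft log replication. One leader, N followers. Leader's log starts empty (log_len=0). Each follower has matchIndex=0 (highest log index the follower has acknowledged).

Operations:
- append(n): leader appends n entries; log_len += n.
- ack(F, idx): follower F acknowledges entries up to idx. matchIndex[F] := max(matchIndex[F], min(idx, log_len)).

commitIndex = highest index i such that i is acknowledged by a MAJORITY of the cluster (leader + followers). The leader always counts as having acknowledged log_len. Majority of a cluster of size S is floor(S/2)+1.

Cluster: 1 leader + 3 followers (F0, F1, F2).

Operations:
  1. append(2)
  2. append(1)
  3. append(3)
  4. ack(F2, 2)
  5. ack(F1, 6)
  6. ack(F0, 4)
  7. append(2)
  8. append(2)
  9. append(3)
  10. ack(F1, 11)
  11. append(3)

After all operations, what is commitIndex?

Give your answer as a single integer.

Answer: 4

Derivation:
Op 1: append 2 -> log_len=2
Op 2: append 1 -> log_len=3
Op 3: append 3 -> log_len=6
Op 4: F2 acks idx 2 -> match: F0=0 F1=0 F2=2; commitIndex=0
Op 5: F1 acks idx 6 -> match: F0=0 F1=6 F2=2; commitIndex=2
Op 6: F0 acks idx 4 -> match: F0=4 F1=6 F2=2; commitIndex=4
Op 7: append 2 -> log_len=8
Op 8: append 2 -> log_len=10
Op 9: append 3 -> log_len=13
Op 10: F1 acks idx 11 -> match: F0=4 F1=11 F2=2; commitIndex=4
Op 11: append 3 -> log_len=16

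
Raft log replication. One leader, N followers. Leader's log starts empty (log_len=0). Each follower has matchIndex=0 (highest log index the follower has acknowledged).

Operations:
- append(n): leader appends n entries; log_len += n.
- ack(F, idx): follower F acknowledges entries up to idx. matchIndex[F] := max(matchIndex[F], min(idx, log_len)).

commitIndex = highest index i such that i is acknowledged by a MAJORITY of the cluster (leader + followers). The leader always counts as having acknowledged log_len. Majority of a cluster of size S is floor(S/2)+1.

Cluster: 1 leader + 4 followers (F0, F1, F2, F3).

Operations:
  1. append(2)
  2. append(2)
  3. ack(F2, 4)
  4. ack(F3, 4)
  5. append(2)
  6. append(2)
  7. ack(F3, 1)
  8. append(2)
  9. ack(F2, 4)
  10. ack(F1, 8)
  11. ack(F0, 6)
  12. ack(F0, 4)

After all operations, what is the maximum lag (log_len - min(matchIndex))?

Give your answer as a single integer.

Answer: 6

Derivation:
Op 1: append 2 -> log_len=2
Op 2: append 2 -> log_len=4
Op 3: F2 acks idx 4 -> match: F0=0 F1=0 F2=4 F3=0; commitIndex=0
Op 4: F3 acks idx 4 -> match: F0=0 F1=0 F2=4 F3=4; commitIndex=4
Op 5: append 2 -> log_len=6
Op 6: append 2 -> log_len=8
Op 7: F3 acks idx 1 -> match: F0=0 F1=0 F2=4 F3=4; commitIndex=4
Op 8: append 2 -> log_len=10
Op 9: F2 acks idx 4 -> match: F0=0 F1=0 F2=4 F3=4; commitIndex=4
Op 10: F1 acks idx 8 -> match: F0=0 F1=8 F2=4 F3=4; commitIndex=4
Op 11: F0 acks idx 6 -> match: F0=6 F1=8 F2=4 F3=4; commitIndex=6
Op 12: F0 acks idx 4 -> match: F0=6 F1=8 F2=4 F3=4; commitIndex=6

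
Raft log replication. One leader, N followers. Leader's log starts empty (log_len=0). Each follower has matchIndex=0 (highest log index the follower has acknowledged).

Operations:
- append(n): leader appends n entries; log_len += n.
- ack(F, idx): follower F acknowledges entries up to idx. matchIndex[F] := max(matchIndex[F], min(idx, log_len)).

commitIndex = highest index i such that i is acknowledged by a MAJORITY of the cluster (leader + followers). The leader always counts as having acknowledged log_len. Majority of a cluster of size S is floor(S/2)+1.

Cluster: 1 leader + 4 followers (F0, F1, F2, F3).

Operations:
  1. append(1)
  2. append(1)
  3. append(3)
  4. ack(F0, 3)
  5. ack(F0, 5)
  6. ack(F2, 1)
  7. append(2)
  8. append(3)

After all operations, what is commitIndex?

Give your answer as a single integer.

Answer: 1

Derivation:
Op 1: append 1 -> log_len=1
Op 2: append 1 -> log_len=2
Op 3: append 3 -> log_len=5
Op 4: F0 acks idx 3 -> match: F0=3 F1=0 F2=0 F3=0; commitIndex=0
Op 5: F0 acks idx 5 -> match: F0=5 F1=0 F2=0 F3=0; commitIndex=0
Op 6: F2 acks idx 1 -> match: F0=5 F1=0 F2=1 F3=0; commitIndex=1
Op 7: append 2 -> log_len=7
Op 8: append 3 -> log_len=10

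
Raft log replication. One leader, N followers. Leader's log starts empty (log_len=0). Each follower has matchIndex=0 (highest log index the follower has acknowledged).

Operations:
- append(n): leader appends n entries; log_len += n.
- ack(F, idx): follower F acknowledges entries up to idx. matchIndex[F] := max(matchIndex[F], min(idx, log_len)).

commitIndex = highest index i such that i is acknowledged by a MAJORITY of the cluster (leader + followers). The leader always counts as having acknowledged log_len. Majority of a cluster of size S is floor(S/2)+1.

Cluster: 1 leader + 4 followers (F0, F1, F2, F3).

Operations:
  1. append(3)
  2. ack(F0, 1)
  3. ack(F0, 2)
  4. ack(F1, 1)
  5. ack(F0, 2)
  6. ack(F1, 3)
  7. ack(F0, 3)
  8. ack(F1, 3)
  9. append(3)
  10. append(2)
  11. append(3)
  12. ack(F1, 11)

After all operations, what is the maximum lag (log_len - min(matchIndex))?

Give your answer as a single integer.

Answer: 11

Derivation:
Op 1: append 3 -> log_len=3
Op 2: F0 acks idx 1 -> match: F0=1 F1=0 F2=0 F3=0; commitIndex=0
Op 3: F0 acks idx 2 -> match: F0=2 F1=0 F2=0 F3=0; commitIndex=0
Op 4: F1 acks idx 1 -> match: F0=2 F1=1 F2=0 F3=0; commitIndex=1
Op 5: F0 acks idx 2 -> match: F0=2 F1=1 F2=0 F3=0; commitIndex=1
Op 6: F1 acks idx 3 -> match: F0=2 F1=3 F2=0 F3=0; commitIndex=2
Op 7: F0 acks idx 3 -> match: F0=3 F1=3 F2=0 F3=0; commitIndex=3
Op 8: F1 acks idx 3 -> match: F0=3 F1=3 F2=0 F3=0; commitIndex=3
Op 9: append 3 -> log_len=6
Op 10: append 2 -> log_len=8
Op 11: append 3 -> log_len=11
Op 12: F1 acks idx 11 -> match: F0=3 F1=11 F2=0 F3=0; commitIndex=3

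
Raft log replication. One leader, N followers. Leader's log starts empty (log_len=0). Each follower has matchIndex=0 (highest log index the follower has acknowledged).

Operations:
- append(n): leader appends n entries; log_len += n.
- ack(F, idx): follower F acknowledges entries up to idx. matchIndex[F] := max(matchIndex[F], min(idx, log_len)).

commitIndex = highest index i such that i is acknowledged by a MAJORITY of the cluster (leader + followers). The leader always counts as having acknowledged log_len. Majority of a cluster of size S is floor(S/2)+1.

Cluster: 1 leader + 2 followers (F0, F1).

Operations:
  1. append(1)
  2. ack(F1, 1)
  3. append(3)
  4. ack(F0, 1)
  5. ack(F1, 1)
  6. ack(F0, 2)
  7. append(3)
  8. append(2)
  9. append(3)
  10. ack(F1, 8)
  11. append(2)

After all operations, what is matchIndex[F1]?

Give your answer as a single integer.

Op 1: append 1 -> log_len=1
Op 2: F1 acks idx 1 -> match: F0=0 F1=1; commitIndex=1
Op 3: append 3 -> log_len=4
Op 4: F0 acks idx 1 -> match: F0=1 F1=1; commitIndex=1
Op 5: F1 acks idx 1 -> match: F0=1 F1=1; commitIndex=1
Op 6: F0 acks idx 2 -> match: F0=2 F1=1; commitIndex=2
Op 7: append 3 -> log_len=7
Op 8: append 2 -> log_len=9
Op 9: append 3 -> log_len=12
Op 10: F1 acks idx 8 -> match: F0=2 F1=8; commitIndex=8
Op 11: append 2 -> log_len=14

Answer: 8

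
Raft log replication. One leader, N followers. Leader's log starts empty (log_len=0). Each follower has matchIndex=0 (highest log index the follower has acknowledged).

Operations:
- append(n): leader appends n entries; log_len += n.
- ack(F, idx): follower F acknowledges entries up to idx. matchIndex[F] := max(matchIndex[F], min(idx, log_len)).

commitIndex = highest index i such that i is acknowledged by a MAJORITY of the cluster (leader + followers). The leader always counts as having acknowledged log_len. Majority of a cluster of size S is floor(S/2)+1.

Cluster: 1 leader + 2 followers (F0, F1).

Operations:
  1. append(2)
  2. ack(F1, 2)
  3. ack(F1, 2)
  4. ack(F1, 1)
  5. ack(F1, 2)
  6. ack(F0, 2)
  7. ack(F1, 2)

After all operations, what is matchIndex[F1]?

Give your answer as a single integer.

Answer: 2

Derivation:
Op 1: append 2 -> log_len=2
Op 2: F1 acks idx 2 -> match: F0=0 F1=2; commitIndex=2
Op 3: F1 acks idx 2 -> match: F0=0 F1=2; commitIndex=2
Op 4: F1 acks idx 1 -> match: F0=0 F1=2; commitIndex=2
Op 5: F1 acks idx 2 -> match: F0=0 F1=2; commitIndex=2
Op 6: F0 acks idx 2 -> match: F0=2 F1=2; commitIndex=2
Op 7: F1 acks idx 2 -> match: F0=2 F1=2; commitIndex=2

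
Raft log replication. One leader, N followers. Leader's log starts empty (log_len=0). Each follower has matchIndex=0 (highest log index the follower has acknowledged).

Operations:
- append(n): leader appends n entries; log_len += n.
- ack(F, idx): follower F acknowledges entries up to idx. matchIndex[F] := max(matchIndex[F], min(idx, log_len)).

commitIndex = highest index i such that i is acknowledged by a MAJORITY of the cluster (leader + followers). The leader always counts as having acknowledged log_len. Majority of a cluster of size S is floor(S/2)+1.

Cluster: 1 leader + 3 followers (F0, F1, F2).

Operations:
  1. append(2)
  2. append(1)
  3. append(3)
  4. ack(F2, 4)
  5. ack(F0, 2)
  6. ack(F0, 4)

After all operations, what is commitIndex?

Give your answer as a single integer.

Op 1: append 2 -> log_len=2
Op 2: append 1 -> log_len=3
Op 3: append 3 -> log_len=6
Op 4: F2 acks idx 4 -> match: F0=0 F1=0 F2=4; commitIndex=0
Op 5: F0 acks idx 2 -> match: F0=2 F1=0 F2=4; commitIndex=2
Op 6: F0 acks idx 4 -> match: F0=4 F1=0 F2=4; commitIndex=4

Answer: 4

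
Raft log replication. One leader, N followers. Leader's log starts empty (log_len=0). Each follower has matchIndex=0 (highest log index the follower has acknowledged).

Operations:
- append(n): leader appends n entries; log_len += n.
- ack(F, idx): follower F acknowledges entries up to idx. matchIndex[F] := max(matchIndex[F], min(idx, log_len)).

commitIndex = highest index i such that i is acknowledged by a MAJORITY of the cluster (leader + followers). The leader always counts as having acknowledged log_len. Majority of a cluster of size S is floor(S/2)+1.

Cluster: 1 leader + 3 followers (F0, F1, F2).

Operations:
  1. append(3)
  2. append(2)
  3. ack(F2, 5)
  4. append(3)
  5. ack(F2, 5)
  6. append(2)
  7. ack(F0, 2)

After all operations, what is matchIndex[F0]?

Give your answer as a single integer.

Op 1: append 3 -> log_len=3
Op 2: append 2 -> log_len=5
Op 3: F2 acks idx 5 -> match: F0=0 F1=0 F2=5; commitIndex=0
Op 4: append 3 -> log_len=8
Op 5: F2 acks idx 5 -> match: F0=0 F1=0 F2=5; commitIndex=0
Op 6: append 2 -> log_len=10
Op 7: F0 acks idx 2 -> match: F0=2 F1=0 F2=5; commitIndex=2

Answer: 2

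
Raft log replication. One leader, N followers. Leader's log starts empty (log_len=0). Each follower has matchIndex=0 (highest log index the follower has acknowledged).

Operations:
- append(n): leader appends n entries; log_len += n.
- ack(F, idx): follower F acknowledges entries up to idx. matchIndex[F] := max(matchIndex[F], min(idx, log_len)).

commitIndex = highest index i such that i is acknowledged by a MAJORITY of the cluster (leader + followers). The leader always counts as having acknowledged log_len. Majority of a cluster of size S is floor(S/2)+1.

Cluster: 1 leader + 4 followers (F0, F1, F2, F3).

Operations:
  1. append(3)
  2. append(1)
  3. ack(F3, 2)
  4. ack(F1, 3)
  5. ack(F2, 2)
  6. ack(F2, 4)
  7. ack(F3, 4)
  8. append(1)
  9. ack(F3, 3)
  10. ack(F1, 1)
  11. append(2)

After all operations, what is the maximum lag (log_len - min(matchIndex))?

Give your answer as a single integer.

Answer: 7

Derivation:
Op 1: append 3 -> log_len=3
Op 2: append 1 -> log_len=4
Op 3: F3 acks idx 2 -> match: F0=0 F1=0 F2=0 F3=2; commitIndex=0
Op 4: F1 acks idx 3 -> match: F0=0 F1=3 F2=0 F3=2; commitIndex=2
Op 5: F2 acks idx 2 -> match: F0=0 F1=3 F2=2 F3=2; commitIndex=2
Op 6: F2 acks idx 4 -> match: F0=0 F1=3 F2=4 F3=2; commitIndex=3
Op 7: F3 acks idx 4 -> match: F0=0 F1=3 F2=4 F3=4; commitIndex=4
Op 8: append 1 -> log_len=5
Op 9: F3 acks idx 3 -> match: F0=0 F1=3 F2=4 F3=4; commitIndex=4
Op 10: F1 acks idx 1 -> match: F0=0 F1=3 F2=4 F3=4; commitIndex=4
Op 11: append 2 -> log_len=7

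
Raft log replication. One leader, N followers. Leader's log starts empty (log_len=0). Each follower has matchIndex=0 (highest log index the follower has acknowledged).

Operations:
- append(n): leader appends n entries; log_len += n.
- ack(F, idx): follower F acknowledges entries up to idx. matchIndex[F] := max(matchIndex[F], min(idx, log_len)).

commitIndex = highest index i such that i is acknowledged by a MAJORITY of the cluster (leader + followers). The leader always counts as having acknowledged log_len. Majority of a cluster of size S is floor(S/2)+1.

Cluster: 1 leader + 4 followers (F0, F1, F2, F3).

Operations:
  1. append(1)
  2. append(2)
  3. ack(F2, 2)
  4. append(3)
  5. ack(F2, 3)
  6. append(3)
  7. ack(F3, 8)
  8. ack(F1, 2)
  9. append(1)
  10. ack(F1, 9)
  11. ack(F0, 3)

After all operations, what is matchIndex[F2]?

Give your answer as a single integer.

Op 1: append 1 -> log_len=1
Op 2: append 2 -> log_len=3
Op 3: F2 acks idx 2 -> match: F0=0 F1=0 F2=2 F3=0; commitIndex=0
Op 4: append 3 -> log_len=6
Op 5: F2 acks idx 3 -> match: F0=0 F1=0 F2=3 F3=0; commitIndex=0
Op 6: append 3 -> log_len=9
Op 7: F3 acks idx 8 -> match: F0=0 F1=0 F2=3 F3=8; commitIndex=3
Op 8: F1 acks idx 2 -> match: F0=0 F1=2 F2=3 F3=8; commitIndex=3
Op 9: append 1 -> log_len=10
Op 10: F1 acks idx 9 -> match: F0=0 F1=9 F2=3 F3=8; commitIndex=8
Op 11: F0 acks idx 3 -> match: F0=3 F1=9 F2=3 F3=8; commitIndex=8

Answer: 3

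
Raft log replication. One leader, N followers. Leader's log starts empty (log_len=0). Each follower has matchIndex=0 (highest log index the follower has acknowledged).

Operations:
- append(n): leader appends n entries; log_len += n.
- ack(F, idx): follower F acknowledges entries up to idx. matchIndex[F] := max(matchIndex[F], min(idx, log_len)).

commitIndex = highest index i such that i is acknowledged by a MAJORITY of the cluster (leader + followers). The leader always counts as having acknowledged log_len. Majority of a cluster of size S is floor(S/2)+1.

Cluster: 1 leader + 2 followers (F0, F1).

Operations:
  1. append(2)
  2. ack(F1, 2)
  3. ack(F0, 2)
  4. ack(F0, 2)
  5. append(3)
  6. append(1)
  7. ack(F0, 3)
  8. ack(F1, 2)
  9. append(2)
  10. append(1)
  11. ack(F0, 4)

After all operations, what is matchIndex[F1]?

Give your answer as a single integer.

Op 1: append 2 -> log_len=2
Op 2: F1 acks idx 2 -> match: F0=0 F1=2; commitIndex=2
Op 3: F0 acks idx 2 -> match: F0=2 F1=2; commitIndex=2
Op 4: F0 acks idx 2 -> match: F0=2 F1=2; commitIndex=2
Op 5: append 3 -> log_len=5
Op 6: append 1 -> log_len=6
Op 7: F0 acks idx 3 -> match: F0=3 F1=2; commitIndex=3
Op 8: F1 acks idx 2 -> match: F0=3 F1=2; commitIndex=3
Op 9: append 2 -> log_len=8
Op 10: append 1 -> log_len=9
Op 11: F0 acks idx 4 -> match: F0=4 F1=2; commitIndex=4

Answer: 2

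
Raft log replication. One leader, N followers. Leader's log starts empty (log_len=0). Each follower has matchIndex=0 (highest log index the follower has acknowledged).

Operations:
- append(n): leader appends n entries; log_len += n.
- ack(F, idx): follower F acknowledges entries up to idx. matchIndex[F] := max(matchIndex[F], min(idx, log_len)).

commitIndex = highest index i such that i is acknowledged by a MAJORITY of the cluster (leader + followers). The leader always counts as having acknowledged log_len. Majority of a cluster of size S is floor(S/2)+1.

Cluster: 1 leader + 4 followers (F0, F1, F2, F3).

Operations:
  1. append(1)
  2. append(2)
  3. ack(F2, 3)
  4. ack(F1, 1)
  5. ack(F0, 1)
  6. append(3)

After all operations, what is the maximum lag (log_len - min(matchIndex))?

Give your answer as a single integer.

Answer: 6

Derivation:
Op 1: append 1 -> log_len=1
Op 2: append 2 -> log_len=3
Op 3: F2 acks idx 3 -> match: F0=0 F1=0 F2=3 F3=0; commitIndex=0
Op 4: F1 acks idx 1 -> match: F0=0 F1=1 F2=3 F3=0; commitIndex=1
Op 5: F0 acks idx 1 -> match: F0=1 F1=1 F2=3 F3=0; commitIndex=1
Op 6: append 3 -> log_len=6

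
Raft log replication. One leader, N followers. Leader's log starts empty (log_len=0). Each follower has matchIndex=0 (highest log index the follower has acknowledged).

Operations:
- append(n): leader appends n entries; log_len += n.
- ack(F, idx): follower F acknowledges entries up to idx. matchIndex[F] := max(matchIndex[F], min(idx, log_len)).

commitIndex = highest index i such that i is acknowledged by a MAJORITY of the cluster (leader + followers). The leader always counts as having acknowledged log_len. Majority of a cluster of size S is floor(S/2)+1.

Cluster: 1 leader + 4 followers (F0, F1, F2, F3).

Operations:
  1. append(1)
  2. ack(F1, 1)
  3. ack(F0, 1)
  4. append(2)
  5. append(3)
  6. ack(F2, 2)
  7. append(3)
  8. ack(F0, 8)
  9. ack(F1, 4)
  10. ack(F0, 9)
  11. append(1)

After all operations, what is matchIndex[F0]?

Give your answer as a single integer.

Answer: 9

Derivation:
Op 1: append 1 -> log_len=1
Op 2: F1 acks idx 1 -> match: F0=0 F1=1 F2=0 F3=0; commitIndex=0
Op 3: F0 acks idx 1 -> match: F0=1 F1=1 F2=0 F3=0; commitIndex=1
Op 4: append 2 -> log_len=3
Op 5: append 3 -> log_len=6
Op 6: F2 acks idx 2 -> match: F0=1 F1=1 F2=2 F3=0; commitIndex=1
Op 7: append 3 -> log_len=9
Op 8: F0 acks idx 8 -> match: F0=8 F1=1 F2=2 F3=0; commitIndex=2
Op 9: F1 acks idx 4 -> match: F0=8 F1=4 F2=2 F3=0; commitIndex=4
Op 10: F0 acks idx 9 -> match: F0=9 F1=4 F2=2 F3=0; commitIndex=4
Op 11: append 1 -> log_len=10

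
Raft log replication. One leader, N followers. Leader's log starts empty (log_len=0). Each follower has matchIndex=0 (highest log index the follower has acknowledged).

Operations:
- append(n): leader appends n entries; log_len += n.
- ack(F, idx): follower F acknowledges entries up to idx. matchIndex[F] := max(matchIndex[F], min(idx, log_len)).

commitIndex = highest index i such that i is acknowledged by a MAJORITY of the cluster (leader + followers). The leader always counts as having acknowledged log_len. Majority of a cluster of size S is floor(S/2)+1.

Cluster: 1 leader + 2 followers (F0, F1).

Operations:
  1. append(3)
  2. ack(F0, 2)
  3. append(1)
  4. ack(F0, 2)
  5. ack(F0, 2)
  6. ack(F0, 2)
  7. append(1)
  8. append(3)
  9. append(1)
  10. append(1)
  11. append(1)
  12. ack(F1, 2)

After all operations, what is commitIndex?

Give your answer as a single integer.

Op 1: append 3 -> log_len=3
Op 2: F0 acks idx 2 -> match: F0=2 F1=0; commitIndex=2
Op 3: append 1 -> log_len=4
Op 4: F0 acks idx 2 -> match: F0=2 F1=0; commitIndex=2
Op 5: F0 acks idx 2 -> match: F0=2 F1=0; commitIndex=2
Op 6: F0 acks idx 2 -> match: F0=2 F1=0; commitIndex=2
Op 7: append 1 -> log_len=5
Op 8: append 3 -> log_len=8
Op 9: append 1 -> log_len=9
Op 10: append 1 -> log_len=10
Op 11: append 1 -> log_len=11
Op 12: F1 acks idx 2 -> match: F0=2 F1=2; commitIndex=2

Answer: 2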